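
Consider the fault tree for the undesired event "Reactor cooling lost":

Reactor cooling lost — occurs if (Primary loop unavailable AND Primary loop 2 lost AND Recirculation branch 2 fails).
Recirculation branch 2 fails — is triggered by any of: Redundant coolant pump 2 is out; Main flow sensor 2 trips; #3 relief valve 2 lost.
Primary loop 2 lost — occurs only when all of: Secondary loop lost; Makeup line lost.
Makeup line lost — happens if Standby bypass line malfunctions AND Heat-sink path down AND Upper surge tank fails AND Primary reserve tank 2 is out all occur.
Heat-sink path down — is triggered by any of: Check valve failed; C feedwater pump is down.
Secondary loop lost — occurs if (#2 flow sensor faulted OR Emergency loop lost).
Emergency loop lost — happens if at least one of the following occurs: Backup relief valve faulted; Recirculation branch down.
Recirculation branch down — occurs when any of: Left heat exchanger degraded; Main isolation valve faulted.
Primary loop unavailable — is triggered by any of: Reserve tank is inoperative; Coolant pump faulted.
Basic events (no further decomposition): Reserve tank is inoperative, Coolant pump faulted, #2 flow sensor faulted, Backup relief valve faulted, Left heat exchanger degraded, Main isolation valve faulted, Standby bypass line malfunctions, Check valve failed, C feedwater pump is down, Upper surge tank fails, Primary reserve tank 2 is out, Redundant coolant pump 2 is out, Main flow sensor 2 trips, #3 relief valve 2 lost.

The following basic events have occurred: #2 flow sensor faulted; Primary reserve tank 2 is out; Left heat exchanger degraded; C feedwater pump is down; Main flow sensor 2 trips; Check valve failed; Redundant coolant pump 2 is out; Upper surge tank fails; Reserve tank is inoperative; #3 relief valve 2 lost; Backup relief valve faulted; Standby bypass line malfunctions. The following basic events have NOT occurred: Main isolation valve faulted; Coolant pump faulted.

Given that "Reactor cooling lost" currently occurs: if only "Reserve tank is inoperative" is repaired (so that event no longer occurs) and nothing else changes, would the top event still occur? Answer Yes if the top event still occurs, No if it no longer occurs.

No

Counterfactual: set "Reserve tank is inoperative" to not occurred.
Primary loop unavailable [OR]: Reserve tank is inoperative=not, Coolant pump faulted=not → no input occurs → does not occur.
Recirculation branch down [OR]: Left heat exchanger degraded=occurs, Main isolation valve faulted=not → at least one input occurs → occurs.
Emergency loop lost [OR]: Backup relief valve faulted=occurs, Recirculation branch down=occurs → at least one input occurs → occurs.
Secondary loop lost [OR]: #2 flow sensor faulted=occurs, Emergency loop lost=occurs → at least one input occurs → occurs.
Heat-sink path down [OR]: Check valve failed=occurs, C feedwater pump is down=occurs → at least one input occurs → occurs.
Makeup line lost [AND]: Standby bypass line malfunctions=occurs, Heat-sink path down=occurs, Upper surge tank fails=occurs, Primary reserve tank 2 is out=occurs → all inputs occur → occurs.
Primary loop 2 lost [AND]: Secondary loop lost=occurs, Makeup line lost=occurs → all inputs occur → occurs.
Recirculation branch 2 fails [OR]: Redundant coolant pump 2 is out=occurs, Main flow sensor 2 trips=occurs, #3 relief valve 2 lost=occurs → at least one input occurs → occurs.
Reactor cooling lost [AND]: Primary loop unavailable=not, Primary loop 2 lost=occurs, Recirculation branch 2 fails=occurs → not all inputs occur → does not occur.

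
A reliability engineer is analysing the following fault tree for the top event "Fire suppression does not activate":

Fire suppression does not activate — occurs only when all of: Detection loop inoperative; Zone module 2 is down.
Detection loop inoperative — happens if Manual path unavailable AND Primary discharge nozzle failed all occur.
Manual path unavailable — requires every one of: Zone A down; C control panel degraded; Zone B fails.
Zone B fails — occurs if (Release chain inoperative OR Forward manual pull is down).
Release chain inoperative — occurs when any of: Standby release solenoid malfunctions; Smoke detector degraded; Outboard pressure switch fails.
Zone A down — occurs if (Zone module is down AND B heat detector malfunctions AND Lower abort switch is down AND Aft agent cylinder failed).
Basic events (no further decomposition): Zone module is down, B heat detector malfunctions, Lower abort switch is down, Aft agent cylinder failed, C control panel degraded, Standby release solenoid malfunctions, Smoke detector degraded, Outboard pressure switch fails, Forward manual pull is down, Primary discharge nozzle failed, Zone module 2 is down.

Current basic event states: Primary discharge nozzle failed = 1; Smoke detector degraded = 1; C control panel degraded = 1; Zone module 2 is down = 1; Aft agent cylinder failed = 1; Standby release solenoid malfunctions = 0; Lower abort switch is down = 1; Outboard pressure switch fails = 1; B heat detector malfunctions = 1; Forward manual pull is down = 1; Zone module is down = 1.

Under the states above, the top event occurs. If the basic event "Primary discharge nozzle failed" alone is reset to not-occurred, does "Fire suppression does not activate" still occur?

Counterfactual: set "Primary discharge nozzle failed" to not occurred.
Zone A down [AND]: Zone module is down=occurs, B heat detector malfunctions=occurs, Lower abort switch is down=occurs, Aft agent cylinder failed=occurs → all inputs occur → occurs.
Release chain inoperative [OR]: Standby release solenoid malfunctions=not, Smoke detector degraded=occurs, Outboard pressure switch fails=occurs → at least one input occurs → occurs.
Zone B fails [OR]: Release chain inoperative=occurs, Forward manual pull is down=occurs → at least one input occurs → occurs.
Manual path unavailable [AND]: Zone A down=occurs, C control panel degraded=occurs, Zone B fails=occurs → all inputs occur → occurs.
Detection loop inoperative [AND]: Manual path unavailable=occurs, Primary discharge nozzle failed=not → not all inputs occur → does not occur.
Fire suppression does not activate [AND]: Detection loop inoperative=not, Zone module 2 is down=occurs → not all inputs occur → does not occur.

No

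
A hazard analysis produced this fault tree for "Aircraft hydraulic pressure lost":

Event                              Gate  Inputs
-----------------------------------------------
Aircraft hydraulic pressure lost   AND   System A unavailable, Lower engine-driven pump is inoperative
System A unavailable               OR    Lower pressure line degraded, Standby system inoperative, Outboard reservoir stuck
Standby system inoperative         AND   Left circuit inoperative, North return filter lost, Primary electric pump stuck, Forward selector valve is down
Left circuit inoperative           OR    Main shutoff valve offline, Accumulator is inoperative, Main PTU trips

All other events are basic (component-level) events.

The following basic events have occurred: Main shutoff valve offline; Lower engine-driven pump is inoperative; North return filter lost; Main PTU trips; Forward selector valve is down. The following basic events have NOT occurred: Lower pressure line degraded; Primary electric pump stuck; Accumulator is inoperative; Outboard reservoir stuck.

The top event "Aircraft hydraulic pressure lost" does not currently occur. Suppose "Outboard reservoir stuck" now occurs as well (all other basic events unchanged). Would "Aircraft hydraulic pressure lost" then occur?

Yes

Counterfactual: set "Outboard reservoir stuck" to occurred.
Left circuit inoperative [OR]: Main shutoff valve offline=occurs, Accumulator is inoperative=not, Main PTU trips=occurs → at least one input occurs → occurs.
Standby system inoperative [AND]: Left circuit inoperative=occurs, North return filter lost=occurs, Primary electric pump stuck=not, Forward selector valve is down=occurs → not all inputs occur → does not occur.
System A unavailable [OR]: Lower pressure line degraded=not, Standby system inoperative=not, Outboard reservoir stuck=occurs → at least one input occurs → occurs.
Aircraft hydraulic pressure lost [AND]: System A unavailable=occurs, Lower engine-driven pump is inoperative=occurs → all inputs occur → occurs.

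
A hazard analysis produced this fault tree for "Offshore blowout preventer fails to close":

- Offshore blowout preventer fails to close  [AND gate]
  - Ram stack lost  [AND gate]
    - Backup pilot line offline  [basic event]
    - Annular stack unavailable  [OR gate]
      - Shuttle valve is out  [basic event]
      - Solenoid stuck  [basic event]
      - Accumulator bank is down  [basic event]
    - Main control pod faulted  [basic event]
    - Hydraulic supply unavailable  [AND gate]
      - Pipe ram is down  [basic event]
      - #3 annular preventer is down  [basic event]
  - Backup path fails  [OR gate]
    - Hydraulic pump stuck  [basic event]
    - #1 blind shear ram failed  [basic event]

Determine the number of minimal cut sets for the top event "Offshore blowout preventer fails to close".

6

Annular stack unavailable [OR]: union of children's cut sets → 3 cut set(s).
Hydraulic supply unavailable [AND]: one cut set from each child combined → 1 × 1 = 1 cut set(s).
Ram stack lost [AND]: one cut set from each child combined → 1 × 3 × 1 × 1 = 3 cut set(s).
Backup path fails [OR]: union of children's cut sets → 2 cut set(s).
Offshore blowout preventer fails to close [AND]: one cut set from each child combined → 3 × 2 = 6 cut set(s).
Minimal cut sets: {#3 annular preventer is down, Backup pilot line offline, Hydraulic pump stuck, Main control pod faulted, Pipe ram is down, Shuttle valve is out}; {#1 blind shear ram failed, #3 annular preventer is down, Backup pilot line offline, Main control pod faulted, Pipe ram is down, Shuttle valve is out}; {#3 annular preventer is down, Backup pilot line offline, Hydraulic pump stuck, Main control pod faulted, Pipe ram is down, Solenoid stuck}; {#1 blind shear ram failed, #3 annular preventer is down, Backup pilot line offline, Main control pod faulted, Pipe ram is down, Solenoid stuck}; {#3 annular preventer is down, Accumulator bank is down, Backup pilot line offline, Hydraulic pump stuck, Main control pod faulted, Pipe ram is down}; {#1 blind shear ram failed, #3 annular preventer is down, Accumulator bank is down, Backup pilot line offline, Main control pod faulted, Pipe ram is down}.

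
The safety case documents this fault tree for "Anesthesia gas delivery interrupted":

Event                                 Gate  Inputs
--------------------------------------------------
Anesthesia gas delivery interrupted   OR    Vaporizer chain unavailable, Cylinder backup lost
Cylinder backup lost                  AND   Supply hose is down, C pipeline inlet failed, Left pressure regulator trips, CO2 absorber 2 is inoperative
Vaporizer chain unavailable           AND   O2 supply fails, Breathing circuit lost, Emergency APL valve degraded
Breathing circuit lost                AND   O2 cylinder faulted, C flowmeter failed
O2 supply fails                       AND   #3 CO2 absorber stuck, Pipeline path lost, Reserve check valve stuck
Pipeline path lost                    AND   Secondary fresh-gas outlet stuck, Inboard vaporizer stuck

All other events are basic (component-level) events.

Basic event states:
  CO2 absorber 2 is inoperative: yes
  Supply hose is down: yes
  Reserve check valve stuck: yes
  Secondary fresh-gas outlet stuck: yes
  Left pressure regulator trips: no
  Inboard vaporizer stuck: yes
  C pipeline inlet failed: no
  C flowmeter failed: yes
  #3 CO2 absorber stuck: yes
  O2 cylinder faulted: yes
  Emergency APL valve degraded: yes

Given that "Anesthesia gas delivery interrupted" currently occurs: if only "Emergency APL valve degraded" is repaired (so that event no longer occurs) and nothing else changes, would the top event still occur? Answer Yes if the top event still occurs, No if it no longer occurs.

Counterfactual: set "Emergency APL valve degraded" to not occurred.
Pipeline path lost [AND]: Secondary fresh-gas outlet stuck=occurs, Inboard vaporizer stuck=occurs → all inputs occur → occurs.
O2 supply fails [AND]: #3 CO2 absorber stuck=occurs, Pipeline path lost=occurs, Reserve check valve stuck=occurs → all inputs occur → occurs.
Breathing circuit lost [AND]: O2 cylinder faulted=occurs, C flowmeter failed=occurs → all inputs occur → occurs.
Vaporizer chain unavailable [AND]: O2 supply fails=occurs, Breathing circuit lost=occurs, Emergency APL valve degraded=not → not all inputs occur → does not occur.
Cylinder backup lost [AND]: Supply hose is down=occurs, C pipeline inlet failed=not, Left pressure regulator trips=not, CO2 absorber 2 is inoperative=occurs → not all inputs occur → does not occur.
Anesthesia gas delivery interrupted [OR]: Vaporizer chain unavailable=not, Cylinder backup lost=not → no input occurs → does not occur.

No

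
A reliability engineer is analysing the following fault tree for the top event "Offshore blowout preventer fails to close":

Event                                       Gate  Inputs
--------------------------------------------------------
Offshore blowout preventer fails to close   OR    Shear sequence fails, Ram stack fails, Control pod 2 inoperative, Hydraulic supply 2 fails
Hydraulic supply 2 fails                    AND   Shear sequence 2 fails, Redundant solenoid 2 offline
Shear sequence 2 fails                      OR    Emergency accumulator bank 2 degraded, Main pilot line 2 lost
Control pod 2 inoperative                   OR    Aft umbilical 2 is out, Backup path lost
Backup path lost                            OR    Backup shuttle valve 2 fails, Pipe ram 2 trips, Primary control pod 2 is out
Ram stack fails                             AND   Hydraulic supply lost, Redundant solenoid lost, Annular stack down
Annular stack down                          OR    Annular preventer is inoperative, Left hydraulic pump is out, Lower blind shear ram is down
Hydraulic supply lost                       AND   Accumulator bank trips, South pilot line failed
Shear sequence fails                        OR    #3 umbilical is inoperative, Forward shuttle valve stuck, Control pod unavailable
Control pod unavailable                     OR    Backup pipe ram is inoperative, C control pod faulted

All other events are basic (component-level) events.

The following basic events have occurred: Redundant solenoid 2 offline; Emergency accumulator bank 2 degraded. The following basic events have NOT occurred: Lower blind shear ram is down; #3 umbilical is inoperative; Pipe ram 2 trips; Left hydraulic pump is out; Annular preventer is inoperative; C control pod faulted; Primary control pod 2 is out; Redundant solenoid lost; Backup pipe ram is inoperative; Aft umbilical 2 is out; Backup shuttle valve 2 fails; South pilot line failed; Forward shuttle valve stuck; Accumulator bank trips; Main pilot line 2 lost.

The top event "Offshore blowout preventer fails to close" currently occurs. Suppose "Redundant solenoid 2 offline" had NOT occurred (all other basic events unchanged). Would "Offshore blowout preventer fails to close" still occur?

No

Counterfactual: set "Redundant solenoid 2 offline" to not occurred.
Control pod unavailable [OR]: Backup pipe ram is inoperative=not, C control pod faulted=not → no input occurs → does not occur.
Shear sequence fails [OR]: #3 umbilical is inoperative=not, Forward shuttle valve stuck=not, Control pod unavailable=not → no input occurs → does not occur.
Hydraulic supply lost [AND]: Accumulator bank trips=not, South pilot line failed=not → not all inputs occur → does not occur.
Annular stack down [OR]: Annular preventer is inoperative=not, Left hydraulic pump is out=not, Lower blind shear ram is down=not → no input occurs → does not occur.
Ram stack fails [AND]: Hydraulic supply lost=not, Redundant solenoid lost=not, Annular stack down=not → not all inputs occur → does not occur.
Backup path lost [OR]: Backup shuttle valve 2 fails=not, Pipe ram 2 trips=not, Primary control pod 2 is out=not → no input occurs → does not occur.
Control pod 2 inoperative [OR]: Aft umbilical 2 is out=not, Backup path lost=not → no input occurs → does not occur.
Shear sequence 2 fails [OR]: Emergency accumulator bank 2 degraded=occurs, Main pilot line 2 lost=not → at least one input occurs → occurs.
Hydraulic supply 2 fails [AND]: Shear sequence 2 fails=occurs, Redundant solenoid 2 offline=not → not all inputs occur → does not occur.
Offshore blowout preventer fails to close [OR]: Shear sequence fails=not, Ram stack fails=not, Control pod 2 inoperative=not, Hydraulic supply 2 fails=not → no input occurs → does not occur.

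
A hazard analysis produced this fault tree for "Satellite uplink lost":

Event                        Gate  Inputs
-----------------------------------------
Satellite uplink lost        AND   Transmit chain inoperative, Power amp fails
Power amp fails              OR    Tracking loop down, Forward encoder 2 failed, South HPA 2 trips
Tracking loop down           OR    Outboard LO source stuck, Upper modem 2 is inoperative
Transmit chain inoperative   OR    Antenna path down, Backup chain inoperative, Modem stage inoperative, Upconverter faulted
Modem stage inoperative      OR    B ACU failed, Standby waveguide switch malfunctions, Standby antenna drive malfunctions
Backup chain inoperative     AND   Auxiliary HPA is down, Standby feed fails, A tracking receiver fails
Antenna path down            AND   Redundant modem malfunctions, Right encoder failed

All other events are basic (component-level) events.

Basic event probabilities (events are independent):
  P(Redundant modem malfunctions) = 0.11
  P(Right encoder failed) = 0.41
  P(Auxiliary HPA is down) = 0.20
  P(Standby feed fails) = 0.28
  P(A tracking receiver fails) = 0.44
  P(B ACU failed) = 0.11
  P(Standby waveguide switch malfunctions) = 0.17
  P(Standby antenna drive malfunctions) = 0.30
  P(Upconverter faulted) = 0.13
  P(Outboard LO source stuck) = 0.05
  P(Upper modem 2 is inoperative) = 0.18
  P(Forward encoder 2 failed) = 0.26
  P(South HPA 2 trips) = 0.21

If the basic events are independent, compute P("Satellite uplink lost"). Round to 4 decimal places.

P(Antenna path down) [AND] = 0.11 × 0.41 = 0.045100
P(Backup chain inoperative) [AND] = 0.20 × 0.28 × 0.44 = 0.024640
P(Modem stage inoperative) [OR] = 1 − (1−0.11) × (1−0.17) × (1−0.30) = 0.482910
P(Transmit chain inoperative) [OR] = 1 − (1−0.045100) × (1−0.024640) × (1−0.482910) × (1−0.13) = 0.581006
P(Tracking loop down) [OR] = 1 − (1−0.05) × (1−0.18) = 0.221000
P(Power amp fails) [OR] = 1 − (1−0.221000) × (1−0.26) × (1−0.21) = 0.544597
P(Satellite uplink lost) [AND] = 0.581006 × 0.544597 = 0.316414
Rounded to 4 decimal places: P(Satellite uplink lost) ≈ 0.3164.

0.3164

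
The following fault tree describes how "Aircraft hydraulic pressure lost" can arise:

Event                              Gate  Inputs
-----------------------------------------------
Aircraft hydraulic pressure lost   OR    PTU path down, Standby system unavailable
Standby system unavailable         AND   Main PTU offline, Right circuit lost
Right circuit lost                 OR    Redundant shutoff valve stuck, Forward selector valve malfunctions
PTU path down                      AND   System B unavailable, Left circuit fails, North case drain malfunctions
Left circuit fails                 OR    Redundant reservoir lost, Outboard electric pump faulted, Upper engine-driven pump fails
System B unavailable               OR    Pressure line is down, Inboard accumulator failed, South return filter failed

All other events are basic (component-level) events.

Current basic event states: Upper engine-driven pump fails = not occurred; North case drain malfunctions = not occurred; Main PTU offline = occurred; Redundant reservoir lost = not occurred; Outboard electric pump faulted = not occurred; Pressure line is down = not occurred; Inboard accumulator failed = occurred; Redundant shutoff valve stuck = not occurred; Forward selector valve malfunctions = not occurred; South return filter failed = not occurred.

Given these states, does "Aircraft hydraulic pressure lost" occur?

No

System B unavailable [OR]: Pressure line is down=not, Inboard accumulator failed=occurs, South return filter failed=not → at least one input occurs → occurs.
Left circuit fails [OR]: Redundant reservoir lost=not, Outboard electric pump faulted=not, Upper engine-driven pump fails=not → no input occurs → does not occur.
PTU path down [AND]: System B unavailable=occurs, Left circuit fails=not, North case drain malfunctions=not → not all inputs occur → does not occur.
Right circuit lost [OR]: Redundant shutoff valve stuck=not, Forward selector valve malfunctions=not → no input occurs → does not occur.
Standby system unavailable [AND]: Main PTU offline=occurs, Right circuit lost=not → not all inputs occur → does not occur.
Aircraft hydraulic pressure lost [OR]: PTU path down=not, Standby system unavailable=not → no input occurs → does not occur.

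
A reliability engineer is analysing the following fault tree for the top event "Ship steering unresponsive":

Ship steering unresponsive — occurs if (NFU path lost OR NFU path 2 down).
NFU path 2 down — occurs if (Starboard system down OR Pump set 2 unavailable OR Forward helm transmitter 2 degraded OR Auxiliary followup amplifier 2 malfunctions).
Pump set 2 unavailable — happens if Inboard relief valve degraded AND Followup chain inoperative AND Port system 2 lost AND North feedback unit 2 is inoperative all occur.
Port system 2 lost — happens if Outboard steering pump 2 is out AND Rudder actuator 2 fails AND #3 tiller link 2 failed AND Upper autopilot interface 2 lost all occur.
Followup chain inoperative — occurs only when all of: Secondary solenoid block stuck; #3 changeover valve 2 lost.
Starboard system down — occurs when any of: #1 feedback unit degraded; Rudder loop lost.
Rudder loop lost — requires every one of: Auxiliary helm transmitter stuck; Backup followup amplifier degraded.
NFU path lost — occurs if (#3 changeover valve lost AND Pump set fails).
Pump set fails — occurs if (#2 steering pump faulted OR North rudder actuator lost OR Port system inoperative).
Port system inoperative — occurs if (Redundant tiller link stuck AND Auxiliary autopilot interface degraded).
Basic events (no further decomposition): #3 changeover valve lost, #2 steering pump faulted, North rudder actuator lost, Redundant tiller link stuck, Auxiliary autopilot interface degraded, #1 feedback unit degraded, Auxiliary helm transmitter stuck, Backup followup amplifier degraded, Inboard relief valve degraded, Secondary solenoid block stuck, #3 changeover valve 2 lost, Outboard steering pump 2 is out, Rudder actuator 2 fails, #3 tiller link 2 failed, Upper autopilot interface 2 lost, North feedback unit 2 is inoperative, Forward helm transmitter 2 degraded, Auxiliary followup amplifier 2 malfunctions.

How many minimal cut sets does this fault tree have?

Port system inoperative [AND]: one cut set from each child combined → 1 × 1 = 1 cut set(s).
Pump set fails [OR]: union of children's cut sets → 3 cut set(s).
NFU path lost [AND]: one cut set from each child combined → 1 × 3 = 3 cut set(s).
Rudder loop lost [AND]: one cut set from each child combined → 1 × 1 = 1 cut set(s).
Starboard system down [OR]: union of children's cut sets → 2 cut set(s).
Followup chain inoperative [AND]: one cut set from each child combined → 1 × 1 = 1 cut set(s).
Port system 2 lost [AND]: one cut set from each child combined → 1 × 1 × 1 × 1 = 1 cut set(s).
Pump set 2 unavailable [AND]: one cut set from each child combined → 1 × 1 × 1 × 1 = 1 cut set(s).
NFU path 2 down [OR]: union of children's cut sets → 5 cut set(s).
Ship steering unresponsive [OR]: union of children's cut sets → 8 cut set(s).
Minimal cut sets: {#2 steering pump faulted, #3 changeover valve lost}; {#3 changeover valve lost, North rudder actuator lost}; {#3 changeover valve lost, Auxiliary autopilot interface degraded, Redundant tiller link stuck}; {#1 feedback unit degraded}; {Auxiliary helm transmitter stuck, Backup followup amplifier degraded}; {#3 changeover valve 2 lost, #3 tiller link 2 failed, Inboard relief valve degraded, North feedback unit 2 is inoperative, Outboard steering pump 2 is out, Rudder actuator 2 fails, Secondary solenoid block stuck, Upper autopilot interface 2 lost}; {Forward helm transmitter 2 degraded}; {Auxiliary followup amplifier 2 malfunctions}.

8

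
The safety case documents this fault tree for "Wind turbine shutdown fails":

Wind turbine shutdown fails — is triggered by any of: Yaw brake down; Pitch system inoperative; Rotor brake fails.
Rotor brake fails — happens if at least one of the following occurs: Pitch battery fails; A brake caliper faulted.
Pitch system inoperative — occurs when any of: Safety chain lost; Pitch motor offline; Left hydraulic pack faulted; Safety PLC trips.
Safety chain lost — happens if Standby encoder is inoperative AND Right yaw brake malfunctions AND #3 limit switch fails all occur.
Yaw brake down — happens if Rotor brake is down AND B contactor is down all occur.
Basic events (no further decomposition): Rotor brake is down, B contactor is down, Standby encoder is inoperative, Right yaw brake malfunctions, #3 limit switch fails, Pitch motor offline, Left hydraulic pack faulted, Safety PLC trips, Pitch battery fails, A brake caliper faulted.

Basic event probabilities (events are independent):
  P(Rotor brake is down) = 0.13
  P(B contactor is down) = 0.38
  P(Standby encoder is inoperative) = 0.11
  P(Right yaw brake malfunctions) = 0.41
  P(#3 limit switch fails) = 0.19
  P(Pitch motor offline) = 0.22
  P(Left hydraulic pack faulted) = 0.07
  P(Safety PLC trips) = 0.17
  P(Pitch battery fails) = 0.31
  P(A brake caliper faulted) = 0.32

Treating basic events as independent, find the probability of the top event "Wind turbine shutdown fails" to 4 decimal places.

0.7338

P(Yaw brake down) [AND] = 0.13 × 0.38 = 0.049400
P(Safety chain lost) [AND] = 0.11 × 0.41 × 0.19 = 0.008569
P(Pitch system inoperative) [OR] = 1 − (1−0.008569) × (1−0.22) × (1−0.07) × (1−0.17) = 0.403077
P(Rotor brake fails) [OR] = 1 − (1−0.31) × (1−0.32) = 0.530800
P(Wind turbine shutdown fails) [OR] = 1 − (1−0.049400) × (1−0.403077) × (1−0.530800) = 0.733759
Rounded to 4 decimal places: P(Wind turbine shutdown fails) ≈ 0.7338.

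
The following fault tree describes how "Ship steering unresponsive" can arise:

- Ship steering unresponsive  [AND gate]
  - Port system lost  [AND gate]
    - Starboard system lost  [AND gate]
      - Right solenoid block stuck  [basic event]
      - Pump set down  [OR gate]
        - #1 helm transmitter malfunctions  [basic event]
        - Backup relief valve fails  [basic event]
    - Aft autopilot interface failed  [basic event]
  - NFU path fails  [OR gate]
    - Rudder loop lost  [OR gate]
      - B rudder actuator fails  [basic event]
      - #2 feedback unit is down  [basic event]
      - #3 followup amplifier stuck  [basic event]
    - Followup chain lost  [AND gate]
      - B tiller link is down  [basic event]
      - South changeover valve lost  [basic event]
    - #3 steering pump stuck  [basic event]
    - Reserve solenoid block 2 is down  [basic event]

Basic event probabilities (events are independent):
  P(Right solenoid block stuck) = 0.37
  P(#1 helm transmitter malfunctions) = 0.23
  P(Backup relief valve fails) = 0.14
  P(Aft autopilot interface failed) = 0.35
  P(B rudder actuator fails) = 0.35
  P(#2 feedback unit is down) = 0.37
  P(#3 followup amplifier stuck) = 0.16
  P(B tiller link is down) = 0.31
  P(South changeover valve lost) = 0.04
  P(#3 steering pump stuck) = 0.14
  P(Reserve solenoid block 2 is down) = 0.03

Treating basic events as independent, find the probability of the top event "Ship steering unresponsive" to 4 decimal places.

P(Pump set down) [OR] = 1 − (1−0.23) × (1−0.14) = 0.337800
P(Starboard system lost) [AND] = 0.37 × 0.337800 = 0.124986
P(Port system lost) [AND] = 0.124986 × 0.35 = 0.043745
P(Rudder loop lost) [OR] = 1 − (1−0.35) × (1−0.37) × (1−0.16) = 0.656020
P(Followup chain lost) [AND] = 0.31 × 0.04 = 0.012400
P(NFU path fails) [OR] = 1 − (1−0.656020) × (1−0.012400) × (1−0.14) × (1−0.03) = 0.716610
P(Ship steering unresponsive) [AND] = 0.043745 × 0.716610 = 0.031348
Rounded to 4 decimal places: P(Ship steering unresponsive) ≈ 0.0313.

0.0313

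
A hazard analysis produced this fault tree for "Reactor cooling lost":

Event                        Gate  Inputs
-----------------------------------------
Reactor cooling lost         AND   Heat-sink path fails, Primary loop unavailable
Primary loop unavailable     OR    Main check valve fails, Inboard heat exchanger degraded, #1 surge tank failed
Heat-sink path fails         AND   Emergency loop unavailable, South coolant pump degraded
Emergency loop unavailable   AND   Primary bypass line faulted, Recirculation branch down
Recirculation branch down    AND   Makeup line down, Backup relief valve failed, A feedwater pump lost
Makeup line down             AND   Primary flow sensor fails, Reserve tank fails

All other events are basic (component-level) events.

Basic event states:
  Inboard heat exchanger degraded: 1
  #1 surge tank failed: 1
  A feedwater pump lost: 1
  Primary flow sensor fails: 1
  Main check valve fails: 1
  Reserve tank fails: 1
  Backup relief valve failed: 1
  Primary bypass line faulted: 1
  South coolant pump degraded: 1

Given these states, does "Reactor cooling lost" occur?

Yes

Makeup line down [AND]: Primary flow sensor fails=occurs, Reserve tank fails=occurs → all inputs occur → occurs.
Recirculation branch down [AND]: Makeup line down=occurs, Backup relief valve failed=occurs, A feedwater pump lost=occurs → all inputs occur → occurs.
Emergency loop unavailable [AND]: Primary bypass line faulted=occurs, Recirculation branch down=occurs → all inputs occur → occurs.
Heat-sink path fails [AND]: Emergency loop unavailable=occurs, South coolant pump degraded=occurs → all inputs occur → occurs.
Primary loop unavailable [OR]: Main check valve fails=occurs, Inboard heat exchanger degraded=occurs, #1 surge tank failed=occurs → at least one input occurs → occurs.
Reactor cooling lost [AND]: Heat-sink path fails=occurs, Primary loop unavailable=occurs → all inputs occur → occurs.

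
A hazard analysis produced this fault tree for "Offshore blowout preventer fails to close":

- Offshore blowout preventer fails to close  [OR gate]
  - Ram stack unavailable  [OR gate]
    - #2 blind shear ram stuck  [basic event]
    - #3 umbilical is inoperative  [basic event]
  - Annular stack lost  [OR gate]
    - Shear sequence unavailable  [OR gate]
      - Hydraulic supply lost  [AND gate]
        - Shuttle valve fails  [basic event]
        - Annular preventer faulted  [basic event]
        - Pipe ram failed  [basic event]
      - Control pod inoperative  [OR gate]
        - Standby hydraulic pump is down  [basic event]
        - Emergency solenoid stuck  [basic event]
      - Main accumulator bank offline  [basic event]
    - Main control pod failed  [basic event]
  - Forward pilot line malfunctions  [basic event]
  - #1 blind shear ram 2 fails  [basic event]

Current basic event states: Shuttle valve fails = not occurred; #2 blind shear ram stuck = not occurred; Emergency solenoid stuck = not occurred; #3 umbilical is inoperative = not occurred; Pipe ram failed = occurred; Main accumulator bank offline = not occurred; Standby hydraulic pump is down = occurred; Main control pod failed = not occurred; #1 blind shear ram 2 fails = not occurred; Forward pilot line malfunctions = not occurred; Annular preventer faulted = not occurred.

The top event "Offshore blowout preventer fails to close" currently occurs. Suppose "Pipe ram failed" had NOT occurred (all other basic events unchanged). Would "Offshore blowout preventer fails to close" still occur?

Yes

Counterfactual: set "Pipe ram failed" to not occurred.
Ram stack unavailable [OR]: #2 blind shear ram stuck=not, #3 umbilical is inoperative=not → no input occurs → does not occur.
Hydraulic supply lost [AND]: Shuttle valve fails=not, Annular preventer faulted=not, Pipe ram failed=not → not all inputs occur → does not occur.
Control pod inoperative [OR]: Standby hydraulic pump is down=occurs, Emergency solenoid stuck=not → at least one input occurs → occurs.
Shear sequence unavailable [OR]: Hydraulic supply lost=not, Control pod inoperative=occurs, Main accumulator bank offline=not → at least one input occurs → occurs.
Annular stack lost [OR]: Shear sequence unavailable=occurs, Main control pod failed=not → at least one input occurs → occurs.
Offshore blowout preventer fails to close [OR]: Ram stack unavailable=not, Annular stack lost=occurs, Forward pilot line malfunctions=not, #1 blind shear ram 2 fails=not → at least one input occurs → occurs.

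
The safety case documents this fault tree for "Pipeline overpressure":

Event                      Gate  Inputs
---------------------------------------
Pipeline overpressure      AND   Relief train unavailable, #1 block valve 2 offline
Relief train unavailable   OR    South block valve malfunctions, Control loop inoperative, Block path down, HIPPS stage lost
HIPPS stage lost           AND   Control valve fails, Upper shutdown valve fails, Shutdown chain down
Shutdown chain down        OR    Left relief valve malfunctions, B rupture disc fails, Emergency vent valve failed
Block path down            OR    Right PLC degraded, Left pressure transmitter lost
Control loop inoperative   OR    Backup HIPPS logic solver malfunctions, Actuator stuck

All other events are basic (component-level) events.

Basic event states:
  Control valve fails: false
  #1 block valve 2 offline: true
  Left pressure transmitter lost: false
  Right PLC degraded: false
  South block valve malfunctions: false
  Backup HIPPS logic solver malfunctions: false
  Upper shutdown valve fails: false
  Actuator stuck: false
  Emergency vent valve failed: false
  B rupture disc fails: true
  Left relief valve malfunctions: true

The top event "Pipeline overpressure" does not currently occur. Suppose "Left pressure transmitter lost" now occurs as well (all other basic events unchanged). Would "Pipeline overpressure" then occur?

Yes

Counterfactual: set "Left pressure transmitter lost" to occurred.
Control loop inoperative [OR]: Backup HIPPS logic solver malfunctions=not, Actuator stuck=not → no input occurs → does not occur.
Block path down [OR]: Right PLC degraded=not, Left pressure transmitter lost=occurs → at least one input occurs → occurs.
Shutdown chain down [OR]: Left relief valve malfunctions=occurs, B rupture disc fails=occurs, Emergency vent valve failed=not → at least one input occurs → occurs.
HIPPS stage lost [AND]: Control valve fails=not, Upper shutdown valve fails=not, Shutdown chain down=occurs → not all inputs occur → does not occur.
Relief train unavailable [OR]: South block valve malfunctions=not, Control loop inoperative=not, Block path down=occurs, HIPPS stage lost=not → at least one input occurs → occurs.
Pipeline overpressure [AND]: Relief train unavailable=occurs, #1 block valve 2 offline=occurs → all inputs occur → occurs.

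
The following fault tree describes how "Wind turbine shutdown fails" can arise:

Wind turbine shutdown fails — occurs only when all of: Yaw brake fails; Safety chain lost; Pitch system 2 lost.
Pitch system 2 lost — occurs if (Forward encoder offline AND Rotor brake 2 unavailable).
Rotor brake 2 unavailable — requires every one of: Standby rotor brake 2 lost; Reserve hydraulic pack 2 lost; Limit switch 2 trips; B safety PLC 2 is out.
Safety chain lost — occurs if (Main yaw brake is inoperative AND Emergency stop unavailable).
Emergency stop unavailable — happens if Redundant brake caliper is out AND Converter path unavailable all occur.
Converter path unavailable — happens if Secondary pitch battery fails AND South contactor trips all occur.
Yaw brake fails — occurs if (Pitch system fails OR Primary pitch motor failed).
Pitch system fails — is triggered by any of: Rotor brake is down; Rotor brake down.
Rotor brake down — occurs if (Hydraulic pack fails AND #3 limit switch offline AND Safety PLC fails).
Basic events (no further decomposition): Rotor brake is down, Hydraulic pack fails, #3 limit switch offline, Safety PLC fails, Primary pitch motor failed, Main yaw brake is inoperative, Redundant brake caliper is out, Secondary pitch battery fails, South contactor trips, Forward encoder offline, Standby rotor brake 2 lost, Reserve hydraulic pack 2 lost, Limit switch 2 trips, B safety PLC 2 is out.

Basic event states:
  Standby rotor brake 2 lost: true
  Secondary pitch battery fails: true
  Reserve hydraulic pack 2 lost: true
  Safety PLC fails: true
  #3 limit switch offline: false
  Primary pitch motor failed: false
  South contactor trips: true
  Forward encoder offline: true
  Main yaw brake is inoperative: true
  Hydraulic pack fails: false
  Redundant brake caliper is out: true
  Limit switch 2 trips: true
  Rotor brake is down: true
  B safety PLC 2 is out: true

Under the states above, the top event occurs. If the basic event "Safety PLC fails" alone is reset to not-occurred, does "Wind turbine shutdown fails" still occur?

Counterfactual: set "Safety PLC fails" to not occurred.
Rotor brake down [AND]: Hydraulic pack fails=not, #3 limit switch offline=not, Safety PLC fails=not → not all inputs occur → does not occur.
Pitch system fails [OR]: Rotor brake is down=occurs, Rotor brake down=not → at least one input occurs → occurs.
Yaw brake fails [OR]: Pitch system fails=occurs, Primary pitch motor failed=not → at least one input occurs → occurs.
Converter path unavailable [AND]: Secondary pitch battery fails=occurs, South contactor trips=occurs → all inputs occur → occurs.
Emergency stop unavailable [AND]: Redundant brake caliper is out=occurs, Converter path unavailable=occurs → all inputs occur → occurs.
Safety chain lost [AND]: Main yaw brake is inoperative=occurs, Emergency stop unavailable=occurs → all inputs occur → occurs.
Rotor brake 2 unavailable [AND]: Standby rotor brake 2 lost=occurs, Reserve hydraulic pack 2 lost=occurs, Limit switch 2 trips=occurs, B safety PLC 2 is out=occurs → all inputs occur → occurs.
Pitch system 2 lost [AND]: Forward encoder offline=occurs, Rotor brake 2 unavailable=occurs → all inputs occur → occurs.
Wind turbine shutdown fails [AND]: Yaw brake fails=occurs, Safety chain lost=occurs, Pitch system 2 lost=occurs → all inputs occur → occurs.

Yes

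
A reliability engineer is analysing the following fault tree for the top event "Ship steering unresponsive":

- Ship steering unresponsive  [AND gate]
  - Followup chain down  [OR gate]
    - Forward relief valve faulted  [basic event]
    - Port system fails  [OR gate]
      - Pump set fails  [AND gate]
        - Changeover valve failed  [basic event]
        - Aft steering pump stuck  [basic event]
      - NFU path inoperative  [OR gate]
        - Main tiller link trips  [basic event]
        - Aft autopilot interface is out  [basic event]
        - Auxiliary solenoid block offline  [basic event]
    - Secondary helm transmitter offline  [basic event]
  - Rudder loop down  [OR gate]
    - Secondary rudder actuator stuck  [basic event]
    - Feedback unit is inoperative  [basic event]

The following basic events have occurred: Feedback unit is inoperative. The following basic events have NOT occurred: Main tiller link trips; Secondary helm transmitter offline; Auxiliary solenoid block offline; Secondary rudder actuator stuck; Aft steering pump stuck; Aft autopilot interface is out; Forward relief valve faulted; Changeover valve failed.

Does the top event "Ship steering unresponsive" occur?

Pump set fails [AND]: Changeover valve failed=not, Aft steering pump stuck=not → not all inputs occur → does not occur.
NFU path inoperative [OR]: Main tiller link trips=not, Aft autopilot interface is out=not, Auxiliary solenoid block offline=not → no input occurs → does not occur.
Port system fails [OR]: Pump set fails=not, NFU path inoperative=not → no input occurs → does not occur.
Followup chain down [OR]: Forward relief valve faulted=not, Port system fails=not, Secondary helm transmitter offline=not → no input occurs → does not occur.
Rudder loop down [OR]: Secondary rudder actuator stuck=not, Feedback unit is inoperative=occurs → at least one input occurs → occurs.
Ship steering unresponsive [AND]: Followup chain down=not, Rudder loop down=occurs → not all inputs occur → does not occur.

No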